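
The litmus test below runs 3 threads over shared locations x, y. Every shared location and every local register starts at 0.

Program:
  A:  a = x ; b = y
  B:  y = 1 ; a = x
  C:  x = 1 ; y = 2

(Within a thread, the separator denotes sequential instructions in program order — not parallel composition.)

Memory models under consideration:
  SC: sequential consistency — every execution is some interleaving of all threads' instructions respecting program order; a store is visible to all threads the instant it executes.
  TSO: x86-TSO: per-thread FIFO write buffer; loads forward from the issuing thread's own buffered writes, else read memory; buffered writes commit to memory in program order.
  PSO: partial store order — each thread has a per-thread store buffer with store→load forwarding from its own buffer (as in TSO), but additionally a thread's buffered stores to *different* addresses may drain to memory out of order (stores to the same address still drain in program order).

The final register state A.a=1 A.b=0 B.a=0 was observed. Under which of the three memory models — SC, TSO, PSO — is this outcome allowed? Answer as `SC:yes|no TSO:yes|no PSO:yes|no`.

SC:no TSO:yes PSO:yes

outcome vector order: (A.a,A.b,B.a)
SC: 11 outcomes — {000; 001; 010; 011; 020; 021; 101; 110; 111; 120; 121}
TSO: 12 outcomes — {000; 001; 010; 011; 020; 021; 100; 101; 110; 111; 120; 121}
PSO: 12 outcomes — {000; 001; 010; 011; 020; 021; 100; 101; 110; 111; 120; 121}
target 100 ∈ {TSO,PSO}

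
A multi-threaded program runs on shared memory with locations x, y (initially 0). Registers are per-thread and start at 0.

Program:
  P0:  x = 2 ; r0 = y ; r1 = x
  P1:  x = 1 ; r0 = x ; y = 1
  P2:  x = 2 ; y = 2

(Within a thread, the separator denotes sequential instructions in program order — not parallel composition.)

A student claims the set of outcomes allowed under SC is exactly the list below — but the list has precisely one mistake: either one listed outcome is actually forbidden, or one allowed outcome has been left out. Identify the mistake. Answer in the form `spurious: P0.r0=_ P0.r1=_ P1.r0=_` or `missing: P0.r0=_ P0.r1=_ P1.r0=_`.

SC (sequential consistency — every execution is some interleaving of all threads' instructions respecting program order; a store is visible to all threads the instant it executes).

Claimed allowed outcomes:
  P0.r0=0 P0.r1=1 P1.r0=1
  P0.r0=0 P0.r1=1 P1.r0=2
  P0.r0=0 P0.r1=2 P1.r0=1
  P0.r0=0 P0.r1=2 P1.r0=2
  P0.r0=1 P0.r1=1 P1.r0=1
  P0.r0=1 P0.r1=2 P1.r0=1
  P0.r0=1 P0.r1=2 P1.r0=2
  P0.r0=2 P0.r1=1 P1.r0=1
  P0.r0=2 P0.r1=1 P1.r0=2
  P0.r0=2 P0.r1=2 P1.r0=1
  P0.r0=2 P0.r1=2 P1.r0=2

spurious: P0.r0=2 P0.r1=1 P1.r0=2

outcome vector order: (P0.r0,P0.r1,P1.r0)
SC: 10 outcomes — {0/1/1, 0/1/2, 0/2/1, 0/2/2, 1/1/1, 1/2/1, 1/2/2, 2/1/1, 2/2/1, 2/2/2}
claimed∖SC = {2/1/2}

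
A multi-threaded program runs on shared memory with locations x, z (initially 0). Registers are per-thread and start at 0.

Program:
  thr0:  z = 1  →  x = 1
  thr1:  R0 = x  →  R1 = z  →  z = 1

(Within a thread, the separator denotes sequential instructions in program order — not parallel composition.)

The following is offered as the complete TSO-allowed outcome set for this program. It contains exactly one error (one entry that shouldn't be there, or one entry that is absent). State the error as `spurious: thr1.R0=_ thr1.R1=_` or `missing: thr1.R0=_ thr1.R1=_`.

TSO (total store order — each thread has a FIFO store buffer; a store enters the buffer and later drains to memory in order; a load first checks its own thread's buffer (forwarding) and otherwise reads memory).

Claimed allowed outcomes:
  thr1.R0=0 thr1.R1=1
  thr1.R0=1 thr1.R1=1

missing: thr1.R0=0 thr1.R1=0

outcome vector order: (thr1.R0,thr1.R1)
TSO: 3 outcomes — {<0 0>; <0 1>; <1 1>}
TSO∖claimed = {<0 0>}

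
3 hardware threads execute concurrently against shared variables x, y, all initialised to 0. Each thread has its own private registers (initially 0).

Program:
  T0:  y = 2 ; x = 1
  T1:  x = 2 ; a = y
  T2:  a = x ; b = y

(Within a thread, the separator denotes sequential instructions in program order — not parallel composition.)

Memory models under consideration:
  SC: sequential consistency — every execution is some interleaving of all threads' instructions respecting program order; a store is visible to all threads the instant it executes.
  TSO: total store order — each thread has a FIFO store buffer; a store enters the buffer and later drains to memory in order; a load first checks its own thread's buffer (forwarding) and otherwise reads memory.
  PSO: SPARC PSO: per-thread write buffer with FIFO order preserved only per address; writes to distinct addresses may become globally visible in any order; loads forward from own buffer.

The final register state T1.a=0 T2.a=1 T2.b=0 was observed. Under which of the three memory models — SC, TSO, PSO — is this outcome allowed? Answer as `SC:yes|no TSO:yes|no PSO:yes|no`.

outcome vector order: (T1.a,T2.a,T2.b)
[SC] allowed = {000, 002, 012, 020, 022, 200, 202, 212, 220, 222}
[TSO] allowed = {000, 002, 012, 020, 022, 200, 202, 212, 220, 222}
[PSO] allowed = {000, 002, 010, 012, 020, 022, 200, 202, 210, 212, 220, 222}
target 010 ∈ {PSO}

SC:no TSO:no PSO:yes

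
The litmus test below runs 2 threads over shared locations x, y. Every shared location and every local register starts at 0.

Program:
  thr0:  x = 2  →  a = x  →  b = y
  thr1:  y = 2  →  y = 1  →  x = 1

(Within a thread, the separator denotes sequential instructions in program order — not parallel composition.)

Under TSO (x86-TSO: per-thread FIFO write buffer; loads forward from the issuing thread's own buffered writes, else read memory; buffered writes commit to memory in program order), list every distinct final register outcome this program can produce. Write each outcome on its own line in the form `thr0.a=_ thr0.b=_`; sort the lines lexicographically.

outcome vector order: (thr0.a,thr0.b)
|TSO outcomes| = 4

thr0.a=1 thr0.b=1
thr0.a=2 thr0.b=0
thr0.a=2 thr0.b=1
thr0.a=2 thr0.b=2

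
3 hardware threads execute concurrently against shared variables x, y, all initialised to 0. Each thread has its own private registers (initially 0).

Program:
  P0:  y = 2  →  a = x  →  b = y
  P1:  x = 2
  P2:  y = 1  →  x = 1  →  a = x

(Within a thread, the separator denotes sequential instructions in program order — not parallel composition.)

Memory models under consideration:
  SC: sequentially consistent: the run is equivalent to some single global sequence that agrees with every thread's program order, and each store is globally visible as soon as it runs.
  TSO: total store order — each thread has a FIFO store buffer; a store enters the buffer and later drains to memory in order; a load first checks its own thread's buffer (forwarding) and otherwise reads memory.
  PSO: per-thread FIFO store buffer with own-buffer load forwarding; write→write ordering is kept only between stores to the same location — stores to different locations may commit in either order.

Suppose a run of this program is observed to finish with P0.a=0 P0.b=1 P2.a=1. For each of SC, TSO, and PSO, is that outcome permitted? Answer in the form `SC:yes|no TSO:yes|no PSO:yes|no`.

outcome vector order: (P0.a,P0.b,P2.a)
under SC → <0 1 1>; <0 1 2>; <0 2 1>; <0 2 2>; <1 1 1>; <1 1 2>; <1 2 1>; <1 2 2>; <2 1 1>; <2 1 2>; <2 2 1>; <2 2 2>
under TSO → <0 1 1>; <0 1 2>; <0 2 1>; <0 2 2>; <1 1 1>; <1 1 2>; <1 2 1>; <1 2 2>; <2 1 1>; <2 1 2>; <2 2 1>; <2 2 2>
under PSO → <0 1 1>; <0 1 2>; <0 2 1>; <0 2 2>; <1 1 1>; <1 1 2>; <1 2 1>; <1 2 2>; <2 1 1>; <2 1 2>; <2 2 1>; <2 2 2>
target <0 1 1> ∈ {SC,TSO,PSO}

SC:yes TSO:yes PSO:yes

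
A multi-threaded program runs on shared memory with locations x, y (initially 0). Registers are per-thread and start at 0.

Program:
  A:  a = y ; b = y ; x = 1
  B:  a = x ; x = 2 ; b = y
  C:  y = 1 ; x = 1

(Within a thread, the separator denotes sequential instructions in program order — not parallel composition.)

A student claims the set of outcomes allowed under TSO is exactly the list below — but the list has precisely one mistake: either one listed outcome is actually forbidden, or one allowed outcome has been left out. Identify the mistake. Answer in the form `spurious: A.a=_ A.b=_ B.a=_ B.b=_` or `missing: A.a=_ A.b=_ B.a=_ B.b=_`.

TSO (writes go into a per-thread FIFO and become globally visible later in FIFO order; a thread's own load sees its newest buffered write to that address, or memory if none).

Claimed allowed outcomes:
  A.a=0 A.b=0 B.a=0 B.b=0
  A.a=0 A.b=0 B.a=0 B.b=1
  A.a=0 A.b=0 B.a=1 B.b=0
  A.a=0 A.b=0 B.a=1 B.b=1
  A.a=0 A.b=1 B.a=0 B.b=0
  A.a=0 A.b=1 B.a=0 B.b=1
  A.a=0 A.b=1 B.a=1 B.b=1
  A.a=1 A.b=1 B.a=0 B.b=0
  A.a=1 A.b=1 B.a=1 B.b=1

missing: A.a=1 A.b=1 B.a=0 B.b=1

outcome vector order: (A.a,A.b,B.a,B.b)
TSO (10): (0,0,0,0) (0,0,0,1) (0,0,1,0) (0,0,1,1) (0,1,0,0) (0,1,0,1) (0,1,1,1) (1,1,0,0) (1,1,0,1) (1,1,1,1)
TSO∖claimed = {(1,1,0,1)}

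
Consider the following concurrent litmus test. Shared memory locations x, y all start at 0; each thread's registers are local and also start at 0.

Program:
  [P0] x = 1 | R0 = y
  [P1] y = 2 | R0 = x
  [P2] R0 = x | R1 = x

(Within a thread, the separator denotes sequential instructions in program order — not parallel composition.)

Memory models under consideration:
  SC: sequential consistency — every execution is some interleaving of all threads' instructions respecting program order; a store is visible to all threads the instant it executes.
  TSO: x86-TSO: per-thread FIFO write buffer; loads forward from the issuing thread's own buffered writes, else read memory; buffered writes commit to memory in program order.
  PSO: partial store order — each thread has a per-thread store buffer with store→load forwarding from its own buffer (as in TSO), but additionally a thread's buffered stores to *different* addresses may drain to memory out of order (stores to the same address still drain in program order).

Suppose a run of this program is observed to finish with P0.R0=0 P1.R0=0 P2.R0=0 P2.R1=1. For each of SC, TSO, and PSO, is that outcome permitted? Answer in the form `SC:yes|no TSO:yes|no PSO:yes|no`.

SC:no TSO:yes PSO:yes

outcome vector order: (P0.R0,P1.R0,P2.R0,P2.R1)
SC: 9 outcomes — {0/1/0/0 0/1/0/1 0/1/1/1 2/0/0/0 2/0/0/1 2/0/1/1 2/1/0/0 2/1/0/1 2/1/1/1}
TSO: 12 outcomes — {0/0/0/0 0/0/0/1 0/0/1/1 0/1/0/0 0/1/0/1 0/1/1/1 2/0/0/0 2/0/0/1 2/0/1/1 2/1/0/0 2/1/0/1 2/1/1/1}
PSO: 12 outcomes — {0/0/0/0 0/0/0/1 0/0/1/1 0/1/0/0 0/1/0/1 0/1/1/1 2/0/0/0 2/0/0/1 2/0/1/1 2/1/0/0 2/1/0/1 2/1/1/1}
target 0/0/0/1 ∈ {TSO,PSO}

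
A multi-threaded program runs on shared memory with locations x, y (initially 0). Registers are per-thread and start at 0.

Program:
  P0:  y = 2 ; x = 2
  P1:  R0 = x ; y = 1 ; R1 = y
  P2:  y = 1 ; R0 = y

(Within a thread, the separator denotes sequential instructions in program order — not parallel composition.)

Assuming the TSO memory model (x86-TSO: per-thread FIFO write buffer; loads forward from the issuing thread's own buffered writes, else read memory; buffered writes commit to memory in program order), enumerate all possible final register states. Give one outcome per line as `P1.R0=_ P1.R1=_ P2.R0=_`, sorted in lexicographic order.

P1.R0=0 P1.R1=1 P2.R0=1
P1.R0=0 P1.R1=1 P2.R0=2
P1.R0=0 P1.R1=2 P2.R0=1
P1.R0=0 P1.R1=2 P2.R0=2
P1.R0=2 P1.R1=1 P2.R0=1
P1.R0=2 P1.R1=1 P2.R0=2

outcome vector order: (P1.R0,P1.R1,P2.R0)
|TSO outcomes| = 6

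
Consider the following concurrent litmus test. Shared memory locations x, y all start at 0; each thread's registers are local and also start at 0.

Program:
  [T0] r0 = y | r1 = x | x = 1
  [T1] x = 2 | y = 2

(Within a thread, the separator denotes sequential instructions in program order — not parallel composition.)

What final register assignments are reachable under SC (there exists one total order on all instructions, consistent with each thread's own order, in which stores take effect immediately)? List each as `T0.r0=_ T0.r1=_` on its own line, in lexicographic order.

T0.r0=0 T0.r1=0
T0.r0=0 T0.r1=2
T0.r0=2 T0.r1=2

outcome vector order: (T0.r0,T0.r1)
|SC outcomes| = 3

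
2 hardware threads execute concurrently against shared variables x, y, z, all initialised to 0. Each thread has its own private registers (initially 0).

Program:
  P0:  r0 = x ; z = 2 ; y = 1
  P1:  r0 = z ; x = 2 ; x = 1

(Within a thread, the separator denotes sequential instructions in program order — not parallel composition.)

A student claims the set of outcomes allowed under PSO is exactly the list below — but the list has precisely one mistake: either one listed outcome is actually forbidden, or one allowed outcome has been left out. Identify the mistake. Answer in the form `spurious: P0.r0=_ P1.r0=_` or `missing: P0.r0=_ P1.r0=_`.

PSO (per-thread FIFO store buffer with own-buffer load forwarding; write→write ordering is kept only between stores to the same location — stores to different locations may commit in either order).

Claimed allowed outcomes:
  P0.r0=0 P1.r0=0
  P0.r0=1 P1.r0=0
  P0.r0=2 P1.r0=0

missing: P0.r0=0 P1.r0=2

outcome vector order: (P0.r0,P1.r0)
PSO (4): (0,0); (0,2); (1,0); (2,0)
PSO∖claimed = {(0,2)}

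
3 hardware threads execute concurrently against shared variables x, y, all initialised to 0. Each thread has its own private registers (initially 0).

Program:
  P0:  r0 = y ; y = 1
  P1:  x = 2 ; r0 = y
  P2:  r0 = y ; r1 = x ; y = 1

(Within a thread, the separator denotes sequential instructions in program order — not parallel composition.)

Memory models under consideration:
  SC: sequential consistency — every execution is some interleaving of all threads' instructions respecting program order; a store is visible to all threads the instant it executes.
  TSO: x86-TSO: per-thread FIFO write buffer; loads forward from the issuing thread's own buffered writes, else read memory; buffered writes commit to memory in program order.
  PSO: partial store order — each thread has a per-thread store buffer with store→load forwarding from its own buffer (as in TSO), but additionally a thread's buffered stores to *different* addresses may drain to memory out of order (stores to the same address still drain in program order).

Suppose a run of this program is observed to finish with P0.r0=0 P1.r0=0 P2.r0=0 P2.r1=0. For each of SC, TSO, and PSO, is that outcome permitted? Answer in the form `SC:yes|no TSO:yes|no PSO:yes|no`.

SC:yes TSO:yes PSO:yes

outcome vector order: (P0.r0,P1.r0,P2.r0,P2.r1)
under SC → (0,0,0,0); (0,0,0,2); (0,0,1,2); (0,1,0,0); (0,1,0,2); (0,1,1,0); (0,1,1,2); (1,0,0,0); (1,0,0,2); (1,1,0,0); (1,1,0,2)
under TSO → (0,0,0,0); (0,0,0,2); (0,0,1,0); (0,0,1,2); (0,1,0,0); (0,1,0,2); (0,1,1,0); (0,1,1,2); (1,0,0,0); (1,0,0,2); (1,1,0,0); (1,1,0,2)
under PSO → (0,0,0,0); (0,0,0,2); (0,0,1,0); (0,0,1,2); (0,1,0,0); (0,1,0,2); (0,1,1,0); (0,1,1,2); (1,0,0,0); (1,0,0,2); (1,1,0,0); (1,1,0,2)
target (0,0,0,0) ∈ {SC,TSO,PSO}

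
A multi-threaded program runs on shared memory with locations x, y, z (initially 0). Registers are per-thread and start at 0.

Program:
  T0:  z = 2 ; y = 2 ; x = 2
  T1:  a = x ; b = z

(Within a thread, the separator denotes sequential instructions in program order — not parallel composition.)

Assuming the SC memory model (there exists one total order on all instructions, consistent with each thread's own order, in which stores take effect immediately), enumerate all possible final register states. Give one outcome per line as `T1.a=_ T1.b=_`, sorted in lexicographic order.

T1.a=0 T1.b=0
T1.a=0 T1.b=2
T1.a=2 T1.b=2

outcome vector order: (T1.a,T1.b)
|SC outcomes| = 3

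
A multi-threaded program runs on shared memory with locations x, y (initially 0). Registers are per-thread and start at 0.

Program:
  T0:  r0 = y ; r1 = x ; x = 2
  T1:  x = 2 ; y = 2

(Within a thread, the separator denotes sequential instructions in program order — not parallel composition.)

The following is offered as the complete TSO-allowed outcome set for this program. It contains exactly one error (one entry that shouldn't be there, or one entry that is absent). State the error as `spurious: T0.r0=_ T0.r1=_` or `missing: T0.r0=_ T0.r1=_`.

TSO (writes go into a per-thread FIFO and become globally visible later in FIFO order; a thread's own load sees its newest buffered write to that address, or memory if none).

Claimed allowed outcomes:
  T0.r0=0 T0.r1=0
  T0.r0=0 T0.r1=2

missing: T0.r0=2 T0.r1=2

outcome vector order: (T0.r0,T0.r1)
TSO: 3 outcomes — {0/0; 0/2; 2/2}
TSO∖claimed = {2/2}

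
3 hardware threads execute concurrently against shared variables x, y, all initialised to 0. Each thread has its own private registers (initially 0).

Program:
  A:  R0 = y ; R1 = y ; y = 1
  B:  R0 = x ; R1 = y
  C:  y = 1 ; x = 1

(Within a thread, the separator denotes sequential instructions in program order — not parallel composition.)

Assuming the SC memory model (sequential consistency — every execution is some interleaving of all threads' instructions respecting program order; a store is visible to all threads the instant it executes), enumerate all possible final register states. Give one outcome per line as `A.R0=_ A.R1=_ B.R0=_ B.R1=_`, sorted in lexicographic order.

outcome vector order: (A.R0,A.R1,B.R0,B.R1)
|SC outcomes| = 9

A.R0=0 A.R1=0 B.R0=0 B.R1=0
A.R0=0 A.R1=0 B.R0=0 B.R1=1
A.R0=0 A.R1=0 B.R0=1 B.R1=1
A.R0=0 A.R1=1 B.R0=0 B.R1=0
A.R0=0 A.R1=1 B.R0=0 B.R1=1
A.R0=0 A.R1=1 B.R0=1 B.R1=1
A.R0=1 A.R1=1 B.R0=0 B.R1=0
A.R0=1 A.R1=1 B.R0=0 B.R1=1
A.R0=1 A.R1=1 B.R0=1 B.R1=1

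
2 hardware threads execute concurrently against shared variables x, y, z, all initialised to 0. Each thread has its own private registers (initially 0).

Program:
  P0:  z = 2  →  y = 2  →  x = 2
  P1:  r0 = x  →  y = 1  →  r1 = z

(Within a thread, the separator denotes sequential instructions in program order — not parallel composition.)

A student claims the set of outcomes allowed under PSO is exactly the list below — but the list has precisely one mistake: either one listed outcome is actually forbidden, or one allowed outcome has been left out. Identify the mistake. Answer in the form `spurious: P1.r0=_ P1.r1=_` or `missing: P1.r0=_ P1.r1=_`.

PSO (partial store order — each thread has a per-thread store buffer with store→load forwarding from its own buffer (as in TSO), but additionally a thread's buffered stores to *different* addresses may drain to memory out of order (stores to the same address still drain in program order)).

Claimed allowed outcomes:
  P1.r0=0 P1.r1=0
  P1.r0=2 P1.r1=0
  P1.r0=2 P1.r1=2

missing: P1.r0=0 P1.r1=2

outcome vector order: (P1.r0,P1.r1)
PSO (4): (0,0); (0,2); (2,0); (2,2)
PSO∖claimed = {(0,2)}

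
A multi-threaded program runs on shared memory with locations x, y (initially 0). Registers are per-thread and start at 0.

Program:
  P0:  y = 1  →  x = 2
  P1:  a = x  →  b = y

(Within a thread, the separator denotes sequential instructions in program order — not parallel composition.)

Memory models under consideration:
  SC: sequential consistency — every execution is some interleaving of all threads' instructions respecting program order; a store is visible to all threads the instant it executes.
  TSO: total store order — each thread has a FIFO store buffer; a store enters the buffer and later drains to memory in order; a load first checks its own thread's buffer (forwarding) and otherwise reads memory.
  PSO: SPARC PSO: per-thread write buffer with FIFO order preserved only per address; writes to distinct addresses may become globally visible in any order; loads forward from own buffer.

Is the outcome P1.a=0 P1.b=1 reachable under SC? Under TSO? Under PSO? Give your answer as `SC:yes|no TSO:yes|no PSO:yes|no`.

SC:yes TSO:yes PSO:yes

outcome vector order: (P1.a,P1.b)
[SC] allowed = {<0 0> <0 1> <2 1>}
[TSO] allowed = {<0 0> <0 1> <2 1>}
[PSO] allowed = {<0 0> <0 1> <2 0> <2 1>}
target <0 1> ∈ {SC,TSO,PSO}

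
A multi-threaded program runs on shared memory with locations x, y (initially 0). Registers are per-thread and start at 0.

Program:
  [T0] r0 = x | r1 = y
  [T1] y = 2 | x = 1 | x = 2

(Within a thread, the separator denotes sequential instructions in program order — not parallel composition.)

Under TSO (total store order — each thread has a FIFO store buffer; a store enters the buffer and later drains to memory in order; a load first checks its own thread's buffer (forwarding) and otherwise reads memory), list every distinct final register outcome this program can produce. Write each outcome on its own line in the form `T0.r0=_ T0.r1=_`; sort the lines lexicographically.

outcome vector order: (T0.r0,T0.r1)
|TSO outcomes| = 4

T0.r0=0 T0.r1=0
T0.r0=0 T0.r1=2
T0.r0=1 T0.r1=2
T0.r0=2 T0.r1=2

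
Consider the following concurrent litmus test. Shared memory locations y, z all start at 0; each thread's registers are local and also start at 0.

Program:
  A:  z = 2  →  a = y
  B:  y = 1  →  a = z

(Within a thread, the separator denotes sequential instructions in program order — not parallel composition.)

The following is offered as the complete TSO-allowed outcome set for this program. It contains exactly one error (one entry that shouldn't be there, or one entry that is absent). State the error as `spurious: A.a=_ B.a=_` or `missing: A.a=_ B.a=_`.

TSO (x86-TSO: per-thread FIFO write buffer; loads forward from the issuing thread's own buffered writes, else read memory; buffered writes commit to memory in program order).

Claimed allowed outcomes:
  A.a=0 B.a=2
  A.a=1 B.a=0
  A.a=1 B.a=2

outcome vector order: (A.a,B.a)
TSO: 4 outcomes — {00, 02, 10, 12}
TSO∖claimed = {00}

missing: A.a=0 B.a=0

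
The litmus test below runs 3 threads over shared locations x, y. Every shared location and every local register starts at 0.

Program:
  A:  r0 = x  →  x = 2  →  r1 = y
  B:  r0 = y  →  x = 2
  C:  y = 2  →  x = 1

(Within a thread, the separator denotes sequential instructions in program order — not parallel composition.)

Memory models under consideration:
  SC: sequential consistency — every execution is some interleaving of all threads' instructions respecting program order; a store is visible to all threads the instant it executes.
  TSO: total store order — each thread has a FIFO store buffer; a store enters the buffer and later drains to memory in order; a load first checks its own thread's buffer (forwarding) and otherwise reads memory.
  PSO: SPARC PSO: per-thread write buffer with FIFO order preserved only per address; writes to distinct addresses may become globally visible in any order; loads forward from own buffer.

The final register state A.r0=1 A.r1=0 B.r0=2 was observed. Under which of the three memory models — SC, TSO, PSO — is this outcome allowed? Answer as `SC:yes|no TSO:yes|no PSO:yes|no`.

outcome vector order: (A.r0,A.r1,B.r0)
SC (9): <0 0 0>, <0 0 2>, <0 2 0>, <0 2 2>, <1 2 0>, <1 2 2>, <2 0 0>, <2 2 0>, <2 2 2>
TSO (9): <0 0 0>, <0 0 2>, <0 2 0>, <0 2 2>, <1 2 0>, <1 2 2>, <2 0 0>, <2 2 0>, <2 2 2>
PSO (11): <0 0 0>, <0 0 2>, <0 2 0>, <0 2 2>, <1 0 0>, <1 0 2>, <1 2 0>, <1 2 2>, <2 0 0>, <2 2 0>, <2 2 2>
target <1 0 2> ∈ {PSO}

SC:no TSO:no PSO:yes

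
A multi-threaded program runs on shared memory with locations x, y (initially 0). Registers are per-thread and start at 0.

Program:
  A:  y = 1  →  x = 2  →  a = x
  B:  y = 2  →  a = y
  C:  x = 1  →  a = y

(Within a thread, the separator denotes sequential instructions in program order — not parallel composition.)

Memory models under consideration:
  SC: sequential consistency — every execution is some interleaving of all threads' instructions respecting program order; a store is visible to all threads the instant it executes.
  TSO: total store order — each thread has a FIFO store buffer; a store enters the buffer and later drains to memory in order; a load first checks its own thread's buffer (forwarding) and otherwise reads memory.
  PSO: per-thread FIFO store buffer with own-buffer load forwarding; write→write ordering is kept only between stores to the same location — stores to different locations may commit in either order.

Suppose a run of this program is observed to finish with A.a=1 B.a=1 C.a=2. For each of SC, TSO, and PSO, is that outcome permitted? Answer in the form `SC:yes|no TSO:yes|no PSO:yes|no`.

outcome vector order: (A.a,B.a,C.a)
SC: 9 outcomes — {111, 121, 122, 210, 211, 212, 220, 221, 222}
TSO: 12 outcomes — {110, 111, 112, 120, 121, 122, 210, 211, 212, 220, 221, 222}
PSO: 12 outcomes — {110, 111, 112, 120, 121, 122, 210, 211, 212, 220, 221, 222}
target 112 ∈ {TSO,PSO}

SC:no TSO:yes PSO:yes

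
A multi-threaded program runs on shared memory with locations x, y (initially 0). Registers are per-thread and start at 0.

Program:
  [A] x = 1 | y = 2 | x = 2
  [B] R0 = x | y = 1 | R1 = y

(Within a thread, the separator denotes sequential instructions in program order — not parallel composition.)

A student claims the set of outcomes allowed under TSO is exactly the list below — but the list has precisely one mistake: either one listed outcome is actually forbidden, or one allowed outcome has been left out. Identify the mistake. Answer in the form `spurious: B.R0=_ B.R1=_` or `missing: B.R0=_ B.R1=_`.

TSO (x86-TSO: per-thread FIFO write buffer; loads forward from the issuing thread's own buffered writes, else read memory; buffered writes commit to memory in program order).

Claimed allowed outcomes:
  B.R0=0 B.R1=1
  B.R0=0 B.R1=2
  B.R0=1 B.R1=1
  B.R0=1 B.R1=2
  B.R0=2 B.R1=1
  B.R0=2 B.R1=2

outcome vector order: (B.R0,B.R1)
TSO (5): (0,1) (0,2) (1,1) (1,2) (2,1)
claimed∖TSO = {(2,2)}

spurious: B.R0=2 B.R1=2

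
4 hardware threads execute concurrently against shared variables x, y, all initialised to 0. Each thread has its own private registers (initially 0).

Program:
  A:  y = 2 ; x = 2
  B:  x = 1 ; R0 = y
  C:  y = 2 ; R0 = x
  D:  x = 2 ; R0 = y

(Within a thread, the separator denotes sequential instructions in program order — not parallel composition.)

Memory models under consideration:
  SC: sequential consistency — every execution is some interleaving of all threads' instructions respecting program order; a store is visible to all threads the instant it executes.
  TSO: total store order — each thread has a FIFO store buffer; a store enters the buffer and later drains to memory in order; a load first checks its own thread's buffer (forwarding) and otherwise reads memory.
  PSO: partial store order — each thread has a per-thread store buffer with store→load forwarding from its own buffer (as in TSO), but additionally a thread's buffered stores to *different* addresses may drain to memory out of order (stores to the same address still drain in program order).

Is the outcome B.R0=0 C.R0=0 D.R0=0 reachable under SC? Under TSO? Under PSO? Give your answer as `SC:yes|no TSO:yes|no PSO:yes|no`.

outcome vector order: (B.R0,C.R0,D.R0)
[SC] allowed = {0/1/0 0/1/2 0/2/0 0/2/2 2/0/2 2/1/0 2/1/2 2/2/0 2/2/2}
[TSO] allowed = {0/0/0 0/0/2 0/1/0 0/1/2 0/2/0 0/2/2 2/0/0 2/0/2 2/1/0 2/1/2 2/2/0 2/2/2}
[PSO] allowed = {0/0/0 0/0/2 0/1/0 0/1/2 0/2/0 0/2/2 2/0/0 2/0/2 2/1/0 2/1/2 2/2/0 2/2/2}
target 0/0/0 ∈ {TSO,PSO}

SC:no TSO:yes PSO:yes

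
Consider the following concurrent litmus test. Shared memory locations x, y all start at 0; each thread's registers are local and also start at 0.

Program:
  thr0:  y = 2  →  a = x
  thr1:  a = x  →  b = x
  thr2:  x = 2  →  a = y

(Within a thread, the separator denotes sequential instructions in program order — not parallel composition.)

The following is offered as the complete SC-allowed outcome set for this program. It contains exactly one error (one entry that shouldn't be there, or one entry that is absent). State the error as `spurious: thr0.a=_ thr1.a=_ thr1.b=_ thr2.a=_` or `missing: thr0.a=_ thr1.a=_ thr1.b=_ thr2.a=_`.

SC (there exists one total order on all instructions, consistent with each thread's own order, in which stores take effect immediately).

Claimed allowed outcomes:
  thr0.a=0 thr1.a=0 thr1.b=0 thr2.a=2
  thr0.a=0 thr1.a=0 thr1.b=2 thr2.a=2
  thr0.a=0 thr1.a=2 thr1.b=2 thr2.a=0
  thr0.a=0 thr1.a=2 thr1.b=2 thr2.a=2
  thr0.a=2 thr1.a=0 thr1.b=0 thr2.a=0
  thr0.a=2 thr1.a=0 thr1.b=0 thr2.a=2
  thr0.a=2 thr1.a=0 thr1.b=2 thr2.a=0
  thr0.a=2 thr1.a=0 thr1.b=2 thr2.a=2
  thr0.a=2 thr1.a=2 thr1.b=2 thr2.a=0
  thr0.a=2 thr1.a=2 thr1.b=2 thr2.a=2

spurious: thr0.a=0 thr1.a=2 thr1.b=2 thr2.a=0

outcome vector order: (thr0.a,thr1.a,thr1.b,thr2.a)
SC: 9 outcomes — {0002; 0022; 0222; 2000; 2002; 2020; 2022; 2220; 2222}
claimed∖SC = {0220}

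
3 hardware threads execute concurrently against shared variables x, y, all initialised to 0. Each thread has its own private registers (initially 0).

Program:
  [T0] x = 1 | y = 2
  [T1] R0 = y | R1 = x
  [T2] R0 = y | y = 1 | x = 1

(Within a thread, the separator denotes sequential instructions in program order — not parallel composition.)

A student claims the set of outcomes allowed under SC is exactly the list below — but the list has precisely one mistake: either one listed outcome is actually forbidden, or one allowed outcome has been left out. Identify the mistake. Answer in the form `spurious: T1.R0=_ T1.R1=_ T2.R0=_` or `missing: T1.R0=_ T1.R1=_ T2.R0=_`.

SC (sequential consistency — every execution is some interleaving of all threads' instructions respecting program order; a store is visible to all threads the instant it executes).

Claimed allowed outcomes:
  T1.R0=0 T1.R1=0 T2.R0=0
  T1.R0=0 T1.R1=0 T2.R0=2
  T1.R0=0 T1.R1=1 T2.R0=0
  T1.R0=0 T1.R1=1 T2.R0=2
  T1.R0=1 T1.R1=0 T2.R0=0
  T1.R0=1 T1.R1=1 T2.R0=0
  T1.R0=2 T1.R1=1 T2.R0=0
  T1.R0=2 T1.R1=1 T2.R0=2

missing: T1.R0=1 T1.R1=1 T2.R0=2

outcome vector order: (T1.R0,T1.R1,T2.R0)
under SC → <0 0 0>; <0 0 2>; <0 1 0>; <0 1 2>; <1 0 0>; <1 1 0>; <1 1 2>; <2 1 0>; <2 1 2>
SC∖claimed = {<1 1 2>}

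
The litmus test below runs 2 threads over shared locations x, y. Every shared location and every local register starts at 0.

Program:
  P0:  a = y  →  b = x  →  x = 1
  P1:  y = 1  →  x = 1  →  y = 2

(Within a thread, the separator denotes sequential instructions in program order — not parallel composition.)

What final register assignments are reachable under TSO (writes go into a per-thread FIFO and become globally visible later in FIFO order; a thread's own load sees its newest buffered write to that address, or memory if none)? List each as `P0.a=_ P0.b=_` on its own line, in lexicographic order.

P0.a=0 P0.b=0
P0.a=0 P0.b=1
P0.a=1 P0.b=0
P0.a=1 P0.b=1
P0.a=2 P0.b=1

outcome vector order: (P0.a,P0.b)
|TSO outcomes| = 5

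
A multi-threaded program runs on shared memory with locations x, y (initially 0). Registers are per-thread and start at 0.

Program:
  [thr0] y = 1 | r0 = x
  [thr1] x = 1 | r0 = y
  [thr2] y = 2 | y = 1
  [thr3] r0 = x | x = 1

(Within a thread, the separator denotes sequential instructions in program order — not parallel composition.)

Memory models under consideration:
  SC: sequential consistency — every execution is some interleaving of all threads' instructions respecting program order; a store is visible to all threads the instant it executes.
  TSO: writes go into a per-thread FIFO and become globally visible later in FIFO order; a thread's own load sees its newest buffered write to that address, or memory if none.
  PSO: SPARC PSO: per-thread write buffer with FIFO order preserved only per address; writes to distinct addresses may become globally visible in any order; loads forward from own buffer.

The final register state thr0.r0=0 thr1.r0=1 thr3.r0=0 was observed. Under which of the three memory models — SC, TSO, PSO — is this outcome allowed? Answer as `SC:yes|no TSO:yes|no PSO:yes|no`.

SC:yes TSO:yes PSO:yes

outcome vector order: (thr0.r0,thr1.r0,thr3.r0)
under SC → 010 011 020 021 100 101 110 111 120 121
under TSO → 000 001 010 011 020 021 100 101 110 111 120 121
under PSO → 000 001 010 011 020 021 100 101 110 111 120 121
target 010 ∈ {SC,TSO,PSO}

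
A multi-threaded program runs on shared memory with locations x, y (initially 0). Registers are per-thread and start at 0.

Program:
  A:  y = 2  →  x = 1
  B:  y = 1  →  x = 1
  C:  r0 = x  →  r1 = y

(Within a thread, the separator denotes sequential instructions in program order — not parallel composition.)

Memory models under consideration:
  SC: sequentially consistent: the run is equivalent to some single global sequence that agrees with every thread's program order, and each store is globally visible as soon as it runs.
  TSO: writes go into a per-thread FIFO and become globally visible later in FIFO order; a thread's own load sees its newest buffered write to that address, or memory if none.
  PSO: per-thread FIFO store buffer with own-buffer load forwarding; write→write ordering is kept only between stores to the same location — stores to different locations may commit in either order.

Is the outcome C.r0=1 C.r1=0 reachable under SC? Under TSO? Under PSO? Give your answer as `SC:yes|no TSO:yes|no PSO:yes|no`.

SC:no TSO:no PSO:yes

outcome vector order: (C.r0,C.r1)
under SC → 00; 01; 02; 11; 12
under TSO → 00; 01; 02; 11; 12
under PSO → 00; 01; 02; 10; 11; 12
target 10 ∈ {PSO}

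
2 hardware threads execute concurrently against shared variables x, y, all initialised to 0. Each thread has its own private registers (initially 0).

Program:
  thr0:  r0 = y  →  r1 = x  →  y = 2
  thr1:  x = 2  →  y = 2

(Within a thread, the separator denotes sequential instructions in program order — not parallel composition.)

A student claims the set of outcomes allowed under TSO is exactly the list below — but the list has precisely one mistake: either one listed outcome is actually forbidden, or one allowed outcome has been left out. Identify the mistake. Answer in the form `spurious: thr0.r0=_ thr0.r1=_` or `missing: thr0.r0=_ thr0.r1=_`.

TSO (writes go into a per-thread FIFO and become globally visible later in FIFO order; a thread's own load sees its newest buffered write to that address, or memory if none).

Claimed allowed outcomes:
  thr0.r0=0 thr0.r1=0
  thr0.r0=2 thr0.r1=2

outcome vector order: (thr0.r0,thr0.r1)
[TSO] allowed = {<0 0>; <0 2>; <2 2>}
TSO∖claimed = {<0 2>}

missing: thr0.r0=0 thr0.r1=2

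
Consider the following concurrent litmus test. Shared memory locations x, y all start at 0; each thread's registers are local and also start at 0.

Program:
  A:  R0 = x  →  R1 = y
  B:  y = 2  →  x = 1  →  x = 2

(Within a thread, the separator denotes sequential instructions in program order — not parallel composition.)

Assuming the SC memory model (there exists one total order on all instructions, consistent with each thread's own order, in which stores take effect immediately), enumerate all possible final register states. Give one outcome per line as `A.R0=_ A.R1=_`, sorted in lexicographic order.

A.R0=0 A.R1=0
A.R0=0 A.R1=2
A.R0=1 A.R1=2
A.R0=2 A.R1=2

outcome vector order: (A.R0,A.R1)
|SC outcomes| = 4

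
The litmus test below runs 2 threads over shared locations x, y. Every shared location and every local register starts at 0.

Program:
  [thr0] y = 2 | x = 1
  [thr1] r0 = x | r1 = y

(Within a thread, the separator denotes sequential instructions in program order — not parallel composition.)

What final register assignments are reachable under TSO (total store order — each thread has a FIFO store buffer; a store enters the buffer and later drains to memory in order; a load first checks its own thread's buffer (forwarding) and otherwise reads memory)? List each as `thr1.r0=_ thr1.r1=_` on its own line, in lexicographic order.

outcome vector order: (thr1.r0,thr1.r1)
|TSO outcomes| = 3

thr1.r0=0 thr1.r1=0
thr1.r0=0 thr1.r1=2
thr1.r0=1 thr1.r1=2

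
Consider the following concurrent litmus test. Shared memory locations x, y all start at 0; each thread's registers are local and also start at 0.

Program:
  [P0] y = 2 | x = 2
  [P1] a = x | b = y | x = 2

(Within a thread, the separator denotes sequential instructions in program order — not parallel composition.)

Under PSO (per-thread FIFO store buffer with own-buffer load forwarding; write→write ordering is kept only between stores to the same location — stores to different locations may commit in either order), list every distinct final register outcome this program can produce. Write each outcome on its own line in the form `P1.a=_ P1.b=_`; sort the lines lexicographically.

outcome vector order: (P1.a,P1.b)
|PSO outcomes| = 4

P1.a=0 P1.b=0
P1.a=0 P1.b=2
P1.a=2 P1.b=0
P1.a=2 P1.b=2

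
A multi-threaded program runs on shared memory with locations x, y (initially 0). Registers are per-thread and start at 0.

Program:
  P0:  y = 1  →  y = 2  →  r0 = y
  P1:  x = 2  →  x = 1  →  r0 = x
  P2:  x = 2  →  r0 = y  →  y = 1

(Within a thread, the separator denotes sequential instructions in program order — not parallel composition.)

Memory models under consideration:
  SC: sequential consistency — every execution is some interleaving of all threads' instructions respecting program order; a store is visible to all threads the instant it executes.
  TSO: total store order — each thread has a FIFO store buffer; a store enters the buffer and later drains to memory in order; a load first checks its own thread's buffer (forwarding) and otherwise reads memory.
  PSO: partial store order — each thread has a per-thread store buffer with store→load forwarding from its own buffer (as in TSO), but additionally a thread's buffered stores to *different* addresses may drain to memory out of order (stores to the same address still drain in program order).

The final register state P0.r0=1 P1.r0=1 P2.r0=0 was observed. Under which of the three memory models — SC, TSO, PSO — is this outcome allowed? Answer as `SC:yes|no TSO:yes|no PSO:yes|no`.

outcome vector order: (P0.r0,P1.r0,P2.r0)
[SC] allowed = {<1 1 0>; <1 1 1>; <1 1 2>; <1 2 0>; <1 2 1>; <1 2 2>; <2 1 0>; <2 1 1>; <2 1 2>; <2 2 0>; <2 2 1>; <2 2 2>}
[TSO] allowed = {<1 1 0>; <1 1 1>; <1 1 2>; <1 2 0>; <1 2 1>; <1 2 2>; <2 1 0>; <2 1 1>; <2 1 2>; <2 2 0>; <2 2 1>; <2 2 2>}
[PSO] allowed = {<1 1 0>; <1 1 1>; <1 1 2>; <1 2 0>; <1 2 1>; <1 2 2>; <2 1 0>; <2 1 1>; <2 1 2>; <2 2 0>; <2 2 1>; <2 2 2>}
target <1 1 0> ∈ {SC,TSO,PSO}

SC:yes TSO:yes PSO:yes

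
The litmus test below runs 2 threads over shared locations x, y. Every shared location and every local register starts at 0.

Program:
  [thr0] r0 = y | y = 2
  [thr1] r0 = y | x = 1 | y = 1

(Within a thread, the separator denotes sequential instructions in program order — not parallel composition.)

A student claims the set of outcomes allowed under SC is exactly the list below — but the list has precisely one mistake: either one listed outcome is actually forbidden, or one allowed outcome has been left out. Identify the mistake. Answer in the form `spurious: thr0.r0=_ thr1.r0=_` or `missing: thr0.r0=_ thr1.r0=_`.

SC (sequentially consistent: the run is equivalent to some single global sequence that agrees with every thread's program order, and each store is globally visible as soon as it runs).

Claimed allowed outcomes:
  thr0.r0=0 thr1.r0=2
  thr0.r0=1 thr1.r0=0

missing: thr0.r0=0 thr1.r0=0

outcome vector order: (thr0.r0,thr1.r0)
[SC] allowed = {(0,0), (0,2), (1,0)}
SC∖claimed = {(0,0)}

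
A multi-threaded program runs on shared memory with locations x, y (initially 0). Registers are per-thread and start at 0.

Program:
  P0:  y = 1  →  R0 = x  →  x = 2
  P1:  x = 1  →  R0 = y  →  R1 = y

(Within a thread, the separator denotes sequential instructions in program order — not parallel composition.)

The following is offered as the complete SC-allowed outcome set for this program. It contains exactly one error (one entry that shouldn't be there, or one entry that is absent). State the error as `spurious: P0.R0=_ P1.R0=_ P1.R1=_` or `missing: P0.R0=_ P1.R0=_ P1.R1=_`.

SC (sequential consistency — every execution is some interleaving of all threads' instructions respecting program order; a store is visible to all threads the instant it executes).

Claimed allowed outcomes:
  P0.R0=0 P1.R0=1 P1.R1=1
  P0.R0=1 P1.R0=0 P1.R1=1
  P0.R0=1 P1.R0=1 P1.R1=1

missing: P0.R0=1 P1.R0=0 P1.R1=0

outcome vector order: (P0.R0,P1.R0,P1.R1)
SC: 4 outcomes — {0/1/1; 1/0/0; 1/0/1; 1/1/1}
SC∖claimed = {1/0/0}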